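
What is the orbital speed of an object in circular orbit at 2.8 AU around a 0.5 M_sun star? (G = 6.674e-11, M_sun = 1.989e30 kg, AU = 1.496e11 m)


v = sqrt(GM/r) = sqrt(6.674e-11 * 9.945e+29 / 4.189e+11) = 12587.8246

12587.8246 m/s


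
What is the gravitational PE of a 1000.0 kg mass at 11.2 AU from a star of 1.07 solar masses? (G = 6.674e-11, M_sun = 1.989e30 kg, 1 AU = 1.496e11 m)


M = 1.07 * 1.989e30 kg = 2.12823e+30 kg; r = 11.2 AU * 1.496e11 m/AU = 1.67552e+12 m. U = -GM*m/r = -(6.674e-11 * 2.12823e+30 * 1000.0) / 1.67552e+12 = -8.477e+10

-8.477e+10 J


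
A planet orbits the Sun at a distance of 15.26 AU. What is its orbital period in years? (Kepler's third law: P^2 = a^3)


P = a^(3/2) = 15.26^1.5 = 59.6117

59.6117 years


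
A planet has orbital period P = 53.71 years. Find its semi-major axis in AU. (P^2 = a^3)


a = P^(2/3) = 53.71^(2/3) = 14.2354

14.2354 AU


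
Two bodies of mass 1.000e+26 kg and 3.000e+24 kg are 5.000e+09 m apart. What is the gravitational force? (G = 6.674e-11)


F = G*m1*m2/r^2 = 6.674e-11 * 1.000e+26 * 3.000e+24 / (5.000e+09)^2 = 6.674e-11 * 3.000e+50 / 2.500e+19 = 8.009e+20

8.009e+20 N


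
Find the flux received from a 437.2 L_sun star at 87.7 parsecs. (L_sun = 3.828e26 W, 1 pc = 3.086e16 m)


F = L / (4*pi*d^2) = 1.674e+29 / (4*pi*(2.706e+18)^2) = 1.818e-09

1.818e-09 W/m^2


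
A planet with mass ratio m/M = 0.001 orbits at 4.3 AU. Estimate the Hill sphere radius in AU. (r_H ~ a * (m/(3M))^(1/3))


r_H = a * (m/3M)^(1/3) = 4.3 * (0.001/3)^(1/3) = 0.2981

0.2981 AU


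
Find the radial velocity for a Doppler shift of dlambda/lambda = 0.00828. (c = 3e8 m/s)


v = (dlambda/lambda) * c = 0.00828 * 3e8 = 2.484e+06

2.484e+06 m/s


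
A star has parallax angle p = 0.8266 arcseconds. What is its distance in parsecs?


d = 1/p = 1/0.8266 = 1.2098

1.2098 pc


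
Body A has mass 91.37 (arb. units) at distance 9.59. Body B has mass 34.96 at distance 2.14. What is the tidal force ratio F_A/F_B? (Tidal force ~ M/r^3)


Ratio = (M1/r1^3) / (M2/r2^3) = (91.37/9.59^3) / (34.96/2.14^3) = 0.029

0.029


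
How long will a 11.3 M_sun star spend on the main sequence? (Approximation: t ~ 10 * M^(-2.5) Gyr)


t = 10 * M^(-2.5) = 10 * 11.3^(-2.5) = 0.0233

0.0233 Gyr


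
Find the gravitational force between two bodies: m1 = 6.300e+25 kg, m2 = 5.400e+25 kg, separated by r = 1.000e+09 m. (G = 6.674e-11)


F = G*m1*m2/r^2 = 6.674e-11 * 6.300e+25 * 5.400e+25 / (1.000e+09)^2 = 6.674e-11 * 3.402e+51 / 1.000e+18 = 2.270e+23

2.270e+23 N


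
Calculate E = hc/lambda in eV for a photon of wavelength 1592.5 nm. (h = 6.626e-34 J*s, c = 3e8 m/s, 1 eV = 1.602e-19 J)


E = hc/lambda = 6.626e-34 * 3e8 / 1.592e-06 = 1.248e-19 J = 0.7792 eV

0.7792 eV


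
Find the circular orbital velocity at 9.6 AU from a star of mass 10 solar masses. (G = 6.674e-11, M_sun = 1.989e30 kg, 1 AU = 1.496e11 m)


v = sqrt(GM/r) = sqrt(6.674e-11 * 1.989e+31 / 1.436e+12) = 30402.4848

30402.4848 m/s


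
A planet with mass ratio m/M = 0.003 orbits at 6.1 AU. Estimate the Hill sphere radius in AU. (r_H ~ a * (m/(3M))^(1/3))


r_H = a * (m/3M)^(1/3) = 6.1 * (0.003/3)^(1/3) = 0.61

0.61 AU


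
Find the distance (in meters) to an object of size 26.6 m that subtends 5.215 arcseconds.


D = size / theta_rad, theta_rad = 5.215 * pi/(180*3600) = 2.528e-05, D = 1.052e+06

1.052e+06 m


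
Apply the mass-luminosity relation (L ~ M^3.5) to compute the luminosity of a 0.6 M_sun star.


L/L_sun = (M/M_sun)^3.5 = 0.6^3.5 = 0.1673

0.1673 L_sun


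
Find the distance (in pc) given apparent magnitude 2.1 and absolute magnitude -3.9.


d = 10^((m - M + 5)/5) = 10^((2.1 - -3.9 + 5)/5) = 158.4893

158.4893 pc


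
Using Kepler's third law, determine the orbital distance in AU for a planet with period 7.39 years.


a = P^(2/3) = 7.39^(2/3) = 3.794

3.794 AU


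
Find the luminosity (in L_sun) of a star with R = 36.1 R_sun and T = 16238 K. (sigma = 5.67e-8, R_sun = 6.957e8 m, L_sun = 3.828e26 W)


R = 36.1 * 6.957e8 m = 2.511477e+10 m. L = 4*pi*R^2*sigma*T^4 = 4*pi*(2.511477e+10)^2 * 5.67e-8 * 16238^4 = 3.124506854e+31 W. L/L_sun = 3.124506854e+31 / 3.828e26 = 81622.4361

81622.4361 L_sun


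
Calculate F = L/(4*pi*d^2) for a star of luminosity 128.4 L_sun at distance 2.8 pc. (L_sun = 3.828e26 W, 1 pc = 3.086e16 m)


F = L / (4*pi*d^2) = 4.915e+28 / (4*pi*(8.641e+16)^2) = 5.239e-07

5.239e-07 W/m^2


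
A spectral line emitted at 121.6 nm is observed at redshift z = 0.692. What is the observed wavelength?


lam_obs = lam_emit * (1 + z) = 121.6 * (1 + 0.692) = 205.7472

205.7472 nm


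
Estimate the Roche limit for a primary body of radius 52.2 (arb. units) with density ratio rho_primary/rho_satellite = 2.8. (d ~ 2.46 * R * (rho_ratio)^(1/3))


d_Roche = 2.46 * 52.2 * 2.8^(1/3) = 180.9915

180.9915


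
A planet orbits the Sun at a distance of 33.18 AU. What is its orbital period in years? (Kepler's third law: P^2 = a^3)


P = a^(3/2) = 33.18^1.5 = 191.1237

191.1237 years


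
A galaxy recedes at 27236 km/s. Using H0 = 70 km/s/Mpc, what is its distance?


d = v / H0 = 27236 / 70 = 389.0857

389.0857 Mpc


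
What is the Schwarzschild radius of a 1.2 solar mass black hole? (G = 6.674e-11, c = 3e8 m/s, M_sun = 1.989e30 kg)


M = 1.2 * 1.989e30 kg = 2.3868e+30 kg. rs = 2GM/c^2 = 2 * 6.674e-11 * 2.3868e+30 / (3e8)^2 = 3539.8896

3539.8896 m


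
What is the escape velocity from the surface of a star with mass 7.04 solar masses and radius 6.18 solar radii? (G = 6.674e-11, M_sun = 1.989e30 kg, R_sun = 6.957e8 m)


M = 7.04 * 1.989e30 kg = 1.400256e+31 kg; R = 6.18 * 6.957e8 m = 4.299426e+09 m. v_esc = sqrt(2GM/R) = sqrt(2 * 6.674e-11 * 1.400256e+31 / 4.299426e+09) = 659335.684

659335.684 m/s


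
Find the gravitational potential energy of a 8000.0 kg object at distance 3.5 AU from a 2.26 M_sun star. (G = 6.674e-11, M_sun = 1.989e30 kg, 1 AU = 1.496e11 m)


M = 2.26 * 1.989e30 kg = 4.49514e+30 kg; r = 3.5 AU * 1.496e11 m/AU = 5.236e+11 m. U = -GM*m/r = -(6.674e-11 * 4.49514e+30 * 8000.0) / 5.236e+11 = -4.584e+12

-4.584e+12 J


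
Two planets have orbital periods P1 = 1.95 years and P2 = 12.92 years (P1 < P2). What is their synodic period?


1/P_syn = |1/P1 - 1/P2| = |1/1.95 - 1/12.92| => P_syn = 2.2966

2.2966 years


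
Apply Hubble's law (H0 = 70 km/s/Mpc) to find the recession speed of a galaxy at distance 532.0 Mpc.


v = H0 * d = 70 * 532.0 = 37240.0

37240.0 km/s


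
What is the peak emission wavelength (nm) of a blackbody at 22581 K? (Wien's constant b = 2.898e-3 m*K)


lam_max = b / T = 2.898e-3 / 22581 = 1.283e-07 m = 128.338 nm

128.338 nm


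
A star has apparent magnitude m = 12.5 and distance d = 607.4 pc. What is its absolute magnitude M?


M = m - 5*log10(d) + 5 = 12.5 - 5*log10(607.4) + 5 = 3.5826

3.5826


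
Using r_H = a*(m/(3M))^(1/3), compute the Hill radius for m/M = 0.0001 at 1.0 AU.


r_H = a * (m/3M)^(1/3) = 1.0 * (0.0001/3)^(1/3) = 0.0322

0.0322 AU


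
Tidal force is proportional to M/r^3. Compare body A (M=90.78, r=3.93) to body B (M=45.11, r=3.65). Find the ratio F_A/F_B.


Ratio = (M1/r1^3) / (M2/r2^3) = (90.78/3.93^3) / (45.11/3.65^3) = 1.6122

1.6122


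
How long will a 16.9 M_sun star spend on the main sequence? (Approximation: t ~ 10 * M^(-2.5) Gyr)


t = 10 * M^(-2.5) = 10 * 16.9^(-2.5) = 0.0085

0.0085 Gyr


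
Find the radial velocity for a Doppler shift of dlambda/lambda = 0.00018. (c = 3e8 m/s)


v = (dlambda/lambda) * c = 0.00018 * 3e8 = 54000.0

54000.0 m/s


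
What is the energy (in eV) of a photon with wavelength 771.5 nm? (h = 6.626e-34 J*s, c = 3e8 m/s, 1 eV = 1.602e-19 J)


E = hc/lambda = 6.626e-34 * 3e8 / 7.715e-07 = 2.577e-19 J = 1.6083 eV

1.6083 eV


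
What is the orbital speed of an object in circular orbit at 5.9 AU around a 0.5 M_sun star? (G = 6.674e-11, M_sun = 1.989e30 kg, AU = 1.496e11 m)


v = sqrt(GM/r) = sqrt(6.674e-11 * 9.945e+29 / 8.826e+11) = 8671.689

8671.689 m/s


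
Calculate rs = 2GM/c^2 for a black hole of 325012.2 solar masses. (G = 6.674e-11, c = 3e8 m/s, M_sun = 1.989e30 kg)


M = 325012.2 * 1.989e30 kg = 6.464492658e+35 kg. rs = 2GM/c^2 = 2 * 6.674e-11 * 6.464492658e+35 / (3e8)^2 = 9.588e+08

9.588e+08 m


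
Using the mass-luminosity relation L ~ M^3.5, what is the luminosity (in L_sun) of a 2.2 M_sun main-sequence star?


L/L_sun = (M/M_sun)^3.5 = 2.2^3.5 = 15.7935

15.7935 L_sun


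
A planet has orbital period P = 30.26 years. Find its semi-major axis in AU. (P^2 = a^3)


a = P^(2/3) = 30.26^(2/3) = 9.7106

9.7106 AU


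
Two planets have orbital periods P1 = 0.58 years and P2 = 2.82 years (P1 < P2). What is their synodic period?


1/P_syn = |1/P1 - 1/P2| = |1/0.58 - 1/2.82| => P_syn = 0.7302

0.7302 years


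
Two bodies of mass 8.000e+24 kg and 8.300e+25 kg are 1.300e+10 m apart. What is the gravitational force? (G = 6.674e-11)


F = G*m1*m2/r^2 = 6.674e-11 * 8.000e+24 * 8.300e+25 / (1.300e+10)^2 = 6.674e-11 * 6.640e+50 / 1.690e+20 = 2.622e+20

2.622e+20 N


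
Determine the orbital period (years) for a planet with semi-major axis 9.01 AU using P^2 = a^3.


P = a^(3/2) = 9.01^1.5 = 27.045

27.045 years


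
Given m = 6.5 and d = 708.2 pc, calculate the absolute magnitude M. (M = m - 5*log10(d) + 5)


M = m - 5*log10(d) + 5 = 6.5 - 5*log10(708.2) + 5 = -2.7508

-2.7508


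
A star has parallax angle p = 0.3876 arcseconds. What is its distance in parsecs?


d = 1/p = 1/0.3876 = 2.58

2.58 pc


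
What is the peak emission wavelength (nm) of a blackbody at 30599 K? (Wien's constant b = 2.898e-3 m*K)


lam_max = b / T = 2.898e-3 / 30599 = 9.471e-08 m = 94.709 nm

94.709 nm


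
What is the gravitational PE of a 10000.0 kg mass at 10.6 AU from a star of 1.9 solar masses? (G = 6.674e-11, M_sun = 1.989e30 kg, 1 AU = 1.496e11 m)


M = 1.9 * 1.989e30 kg = 3.7791e+30 kg; r = 10.6 AU * 1.496e11 m/AU = 1.58576e+12 m. U = -GM*m/r = -(6.674e-11 * 3.7791e+30 * 10000.0) / 1.58576e+12 = -1.591e+12

-1.591e+12 J


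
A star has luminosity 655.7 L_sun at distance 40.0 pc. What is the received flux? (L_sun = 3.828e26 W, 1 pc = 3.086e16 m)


F = L / (4*pi*d^2) = 2.510e+29 / (4*pi*(1.234e+18)^2) = 1.311e-08

1.311e-08 W/m^2


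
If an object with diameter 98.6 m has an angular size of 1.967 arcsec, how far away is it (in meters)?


D = size / theta_rad, theta_rad = 1.967 * pi/(180*3600) = 9.536e-06, D = 1.034e+07

1.034e+07 m


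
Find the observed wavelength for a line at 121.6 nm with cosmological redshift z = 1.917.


lam_obs = lam_emit * (1 + z) = 121.6 * (1 + 1.917) = 354.7072

354.7072 nm


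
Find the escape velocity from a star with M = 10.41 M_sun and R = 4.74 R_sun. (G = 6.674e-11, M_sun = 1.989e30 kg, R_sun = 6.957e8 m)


M = 10.41 * 1.989e30 kg = 2.070549e+31 kg; R = 4.74 * 6.957e8 m = 3.297618e+09 m. v_esc = sqrt(2GM/R) = sqrt(2 * 6.674e-11 * 2.070549e+31 / 3.297618e+09) = 915483.8404

915483.8404 m/s


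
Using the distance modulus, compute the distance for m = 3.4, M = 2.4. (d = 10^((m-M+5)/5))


d = 10^((m - M + 5)/5) = 10^((3.4 - 2.4 + 5)/5) = 15.8489

15.8489 pc


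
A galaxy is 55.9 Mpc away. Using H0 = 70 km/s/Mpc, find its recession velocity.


v = H0 * d = 70 * 55.9 = 3913.0

3913.0 km/s


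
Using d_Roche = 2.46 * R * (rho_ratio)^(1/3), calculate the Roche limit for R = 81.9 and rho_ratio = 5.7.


d_Roche = 2.46 * 81.9 * 5.7^(1/3) = 359.8962

359.8962


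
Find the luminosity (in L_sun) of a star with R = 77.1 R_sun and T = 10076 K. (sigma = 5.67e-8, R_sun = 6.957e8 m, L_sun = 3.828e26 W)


R = 77.1 * 6.957e8 m = 5.363847e+10 m. L = 4*pi*R^2*sigma*T^4 = 4*pi*(5.363847e+10)^2 * 5.67e-8 * 10076^4 = 2.112994278e+31 W. L/L_sun = 2.112994278e+31 / 3.828e26 = 55198.3876

55198.3876 L_sun


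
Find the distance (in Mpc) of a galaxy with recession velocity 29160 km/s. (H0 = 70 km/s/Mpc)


d = v / H0 = 29160 / 70 = 416.5714

416.5714 Mpc


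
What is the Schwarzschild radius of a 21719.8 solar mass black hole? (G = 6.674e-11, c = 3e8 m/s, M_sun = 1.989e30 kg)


M = 21719.8 * 1.989e30 kg = 4.32006822e+34 kg. rs = 2GM/c^2 = 2 * 6.674e-11 * 4.32006822e+34 / (3e8)^2 = 6.407e+07

6.407e+07 m


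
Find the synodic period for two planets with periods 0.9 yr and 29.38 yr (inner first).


1/P_syn = |1/P1 - 1/P2| = |1/0.9 - 1/29.38| => P_syn = 0.9284

0.9284 years


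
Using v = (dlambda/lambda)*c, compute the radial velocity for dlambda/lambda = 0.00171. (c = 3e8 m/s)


v = (dlambda/lambda) * c = 0.00171 * 3e8 = 513000.0

513000.0 m/s


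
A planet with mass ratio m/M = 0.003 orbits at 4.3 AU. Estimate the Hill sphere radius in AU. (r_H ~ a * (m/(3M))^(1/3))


r_H = a * (m/3M)^(1/3) = 4.3 * (0.003/3)^(1/3) = 0.43

0.43 AU


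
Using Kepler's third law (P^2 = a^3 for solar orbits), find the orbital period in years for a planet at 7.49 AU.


P = a^(3/2) = 7.49^1.5 = 20.4985

20.4985 years


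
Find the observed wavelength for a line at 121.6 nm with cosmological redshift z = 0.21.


lam_obs = lam_emit * (1 + z) = 121.6 * (1 + 0.21) = 147.136

147.136 nm


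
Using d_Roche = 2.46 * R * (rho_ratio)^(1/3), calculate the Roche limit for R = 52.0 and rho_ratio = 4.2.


d_Roche = 2.46 * 52.0 * 4.2^(1/3) = 206.3898

206.3898


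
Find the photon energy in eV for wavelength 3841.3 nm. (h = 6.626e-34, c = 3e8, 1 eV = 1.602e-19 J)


E = hc/lambda = 6.626e-34 * 3e8 / 3.841e-06 = 5.175e-20 J = 0.323 eV

0.323 eV


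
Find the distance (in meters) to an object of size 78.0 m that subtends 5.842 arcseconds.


D = size / theta_rad, theta_rad = 5.842 * pi/(180*3600) = 2.832e-05, D = 2.754e+06

2.754e+06 m


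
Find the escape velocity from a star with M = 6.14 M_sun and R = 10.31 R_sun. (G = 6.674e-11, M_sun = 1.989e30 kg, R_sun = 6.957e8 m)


M = 6.14 * 1.989e30 kg = 1.221246e+31 kg; R = 10.31 * 6.957e8 m = 7.172667e+09 m. v_esc = sqrt(2GM/R) = sqrt(2 * 6.674e-11 * 1.221246e+31 / 7.172667e+09) = 476726.5526

476726.5526 m/s


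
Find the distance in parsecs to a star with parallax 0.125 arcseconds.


d = 1/p = 1/0.125 = 8.0

8.0 pc


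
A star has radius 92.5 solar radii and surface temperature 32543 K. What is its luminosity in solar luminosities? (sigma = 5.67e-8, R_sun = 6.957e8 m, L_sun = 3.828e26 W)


R = 92.5 * 6.957e8 m = 6.435225e+10 m. L = 4*pi*R^2*sigma*T^4 = 4*pi*(6.435225e+10)^2 * 5.67e-8 * 32543^4 = 3.309411258e+33 W. L/L_sun = 3.309411258e+33 / 3.828e26 = 8.645e+06

8.645e+06 L_sun


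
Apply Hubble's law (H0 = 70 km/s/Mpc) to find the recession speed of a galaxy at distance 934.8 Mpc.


v = H0 * d = 70 * 934.8 = 65436.0

65436.0 km/s


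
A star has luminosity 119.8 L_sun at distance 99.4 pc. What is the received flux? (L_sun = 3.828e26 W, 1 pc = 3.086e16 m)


F = L / (4*pi*d^2) = 4.586e+28 / (4*pi*(3.067e+18)^2) = 3.878e-10

3.878e-10 W/m^2


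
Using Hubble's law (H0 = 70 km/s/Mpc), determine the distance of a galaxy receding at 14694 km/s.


d = v / H0 = 14694 / 70 = 209.9143

209.9143 Mpc


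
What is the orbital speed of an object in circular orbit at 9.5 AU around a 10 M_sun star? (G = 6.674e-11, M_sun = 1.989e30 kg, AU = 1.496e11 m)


v = sqrt(GM/r) = sqrt(6.674e-11 * 1.989e+31 / 1.421e+12) = 30562.079

30562.079 m/s


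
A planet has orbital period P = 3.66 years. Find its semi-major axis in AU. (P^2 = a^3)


a = P^(2/3) = 3.66^(2/3) = 2.3749

2.3749 AU


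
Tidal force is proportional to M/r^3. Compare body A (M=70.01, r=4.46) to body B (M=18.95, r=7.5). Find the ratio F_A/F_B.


Ratio = (M1/r1^3) / (M2/r2^3) = (70.01/4.46^3) / (18.95/7.5^3) = 17.5683

17.5683


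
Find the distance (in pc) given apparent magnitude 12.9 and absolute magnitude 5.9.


d = 10^((m - M + 5)/5) = 10^((12.9 - 5.9 + 5)/5) = 251.1886

251.1886 pc


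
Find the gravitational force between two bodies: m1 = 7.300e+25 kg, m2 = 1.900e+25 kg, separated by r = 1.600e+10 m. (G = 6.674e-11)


F = G*m1*m2/r^2 = 6.674e-11 * 7.300e+25 * 1.900e+25 / (1.600e+10)^2 = 6.674e-11 * 1.387e+51 / 2.560e+20 = 3.616e+20

3.616e+20 N


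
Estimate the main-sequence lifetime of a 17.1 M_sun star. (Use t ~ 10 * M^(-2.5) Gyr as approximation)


t = 10 * M^(-2.5) = 10 * 17.1^(-2.5) = 0.0083

0.0083 Gyr


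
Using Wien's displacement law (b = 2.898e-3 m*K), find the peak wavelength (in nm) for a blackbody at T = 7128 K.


lam_max = b / T = 2.898e-3 / 7128 = 4.066e-07 m = 406.5657 nm

406.5657 nm


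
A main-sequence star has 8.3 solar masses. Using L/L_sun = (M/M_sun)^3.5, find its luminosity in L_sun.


L/L_sun = (M/M_sun)^3.5 = 8.3^3.5 = 1647.3024

1647.3024 L_sun


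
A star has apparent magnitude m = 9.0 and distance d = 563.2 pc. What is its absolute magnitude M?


M = m - 5*log10(d) + 5 = 9.0 - 5*log10(563.2) + 5 = 0.2467

0.2467


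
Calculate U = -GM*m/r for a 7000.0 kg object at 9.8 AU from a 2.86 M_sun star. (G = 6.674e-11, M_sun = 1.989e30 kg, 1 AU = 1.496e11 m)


M = 2.86 * 1.989e30 kg = 5.68854e+30 kg; r = 9.8 AU * 1.496e11 m/AU = 1.46608e+12 m. U = -GM*m/r = -(6.674e-11 * 5.68854e+30 * 7000.0) / 1.46608e+12 = -1.813e+12

-1.813e+12 J


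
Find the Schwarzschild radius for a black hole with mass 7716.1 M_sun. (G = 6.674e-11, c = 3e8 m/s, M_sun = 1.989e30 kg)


M = 7716.1 * 1.989e30 kg = 1.53473229e+34 kg. rs = 2GM/c^2 = 2 * 6.674e-11 * 1.53473229e+34 / (3e8)^2 = 2.276e+07

2.276e+07 m


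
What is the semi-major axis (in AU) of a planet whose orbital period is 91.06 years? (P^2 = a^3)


a = P^(2/3) = 91.06^(2/3) = 20.2404

20.2404 AU


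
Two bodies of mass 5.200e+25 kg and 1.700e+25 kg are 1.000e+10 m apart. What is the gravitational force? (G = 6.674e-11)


F = G*m1*m2/r^2 = 6.674e-11 * 5.200e+25 * 1.700e+25 / (1.000e+10)^2 = 6.674e-11 * 8.840e+50 / 1.000e+20 = 5.900e+20

5.900e+20 N


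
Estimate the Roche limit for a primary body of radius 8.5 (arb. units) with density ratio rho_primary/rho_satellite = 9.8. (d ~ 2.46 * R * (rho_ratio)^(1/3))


d_Roche = 2.46 * 8.5 * 9.8^(1/3) = 44.7469

44.7469


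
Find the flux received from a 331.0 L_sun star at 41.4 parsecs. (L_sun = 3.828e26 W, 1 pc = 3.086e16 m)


F = L / (4*pi*d^2) = 1.267e+29 / (4*pi*(1.278e+18)^2) = 6.177e-09

6.177e-09 W/m^2


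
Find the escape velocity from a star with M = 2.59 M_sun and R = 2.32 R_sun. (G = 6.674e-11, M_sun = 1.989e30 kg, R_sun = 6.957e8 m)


M = 2.59 * 1.989e30 kg = 5.15151e+30 kg; R = 2.32 * 6.957e8 m = 1.614024e+09 m. v_esc = sqrt(2GM/R) = sqrt(2 * 6.674e-11 * 5.15151e+30 / 1.614024e+09) = 652710.1683

652710.1683 m/s


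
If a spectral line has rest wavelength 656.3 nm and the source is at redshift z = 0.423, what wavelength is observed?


lam_obs = lam_emit * (1 + z) = 656.3 * (1 + 0.423) = 933.9149

933.9149 nm


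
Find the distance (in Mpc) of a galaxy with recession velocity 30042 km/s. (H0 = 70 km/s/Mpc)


d = v / H0 = 30042 / 70 = 429.1714

429.1714 Mpc


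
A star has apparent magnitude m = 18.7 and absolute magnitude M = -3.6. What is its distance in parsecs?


d = 10^((m - M + 5)/5) = 10^((18.7 - -3.6 + 5)/5) = 288403.1503

288403.1503 pc


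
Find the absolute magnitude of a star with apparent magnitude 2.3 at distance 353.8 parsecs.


M = m - 5*log10(d) + 5 = 2.3 - 5*log10(353.8) + 5 = -5.4438

-5.4438


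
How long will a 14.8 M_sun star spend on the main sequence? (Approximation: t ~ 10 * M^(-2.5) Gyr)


t = 10 * M^(-2.5) = 10 * 14.8^(-2.5) = 0.0119

0.0119 Gyr


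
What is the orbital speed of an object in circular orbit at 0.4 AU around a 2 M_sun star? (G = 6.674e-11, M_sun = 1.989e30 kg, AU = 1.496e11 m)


v = sqrt(GM/r) = sqrt(6.674e-11 * 3.978e+30 / 5.984e+10) = 66608.5068

66608.5068 m/s


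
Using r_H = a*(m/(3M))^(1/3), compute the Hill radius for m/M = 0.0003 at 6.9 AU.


r_H = a * (m/3M)^(1/3) = 6.9 * (0.0003/3)^(1/3) = 0.3203

0.3203 AU


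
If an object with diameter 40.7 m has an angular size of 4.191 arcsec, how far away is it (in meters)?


D = size / theta_rad, theta_rad = 4.191 * pi/(180*3600) = 2.032e-05, D = 2.003e+06

2.003e+06 m


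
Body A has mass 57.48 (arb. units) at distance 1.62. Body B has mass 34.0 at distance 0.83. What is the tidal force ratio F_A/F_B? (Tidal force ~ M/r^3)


Ratio = (M1/r1^3) / (M2/r2^3) = (57.48/1.62^3) / (34.0/0.83^3) = 0.2274

0.2274


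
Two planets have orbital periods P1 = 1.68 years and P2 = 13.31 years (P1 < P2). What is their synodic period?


1/P_syn = |1/P1 - 1/P2| = |1/1.68 - 1/13.31| => P_syn = 1.9227

1.9227 years


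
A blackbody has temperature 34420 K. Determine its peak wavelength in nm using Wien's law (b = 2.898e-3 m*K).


lam_max = b / T = 2.898e-3 / 34420 = 8.420e-08 m = 84.1952 nm

84.1952 nm


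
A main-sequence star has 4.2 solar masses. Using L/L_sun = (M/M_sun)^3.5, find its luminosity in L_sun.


L/L_sun = (M/M_sun)^3.5 = 4.2^3.5 = 151.8352

151.8352 L_sun


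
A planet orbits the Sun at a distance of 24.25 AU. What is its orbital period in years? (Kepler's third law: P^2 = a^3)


P = a^(3/2) = 24.25^1.5 = 119.4174

119.4174 years


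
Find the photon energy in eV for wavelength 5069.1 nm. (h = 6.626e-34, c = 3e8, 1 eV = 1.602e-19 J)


E = hc/lambda = 6.626e-34 * 3e8 / 5.069e-06 = 3.921e-20 J = 0.2448 eV

0.2448 eV


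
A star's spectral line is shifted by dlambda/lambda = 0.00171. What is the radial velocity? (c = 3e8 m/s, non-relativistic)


v = (dlambda/lambda) * c = 0.00171 * 3e8 = 513000.0

513000.0 m/s


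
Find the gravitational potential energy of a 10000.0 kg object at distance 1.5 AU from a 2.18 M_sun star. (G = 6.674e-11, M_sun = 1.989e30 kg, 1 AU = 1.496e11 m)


M = 2.18 * 1.989e30 kg = 4.33602e+30 kg; r = 1.5 AU * 1.496e11 m/AU = 2.244e+11 m. U = -GM*m/r = -(6.674e-11 * 4.33602e+30 * 10000.0) / 2.244e+11 = -1.290e+13

-1.290e+13 J


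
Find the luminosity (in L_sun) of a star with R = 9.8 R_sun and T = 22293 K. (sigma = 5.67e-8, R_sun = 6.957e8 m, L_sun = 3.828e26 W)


R = 9.8 * 6.957e8 m = 6.81786e+09 m. L = 4*pi*R^2*sigma*T^4 = 4*pi*(6.81786e+09)^2 * 5.67e-8 * 22293^4 = 8.180185367e+30 W. L/L_sun = 8.180185367e+30 / 3.828e26 = 21369.3453

21369.3453 L_sun


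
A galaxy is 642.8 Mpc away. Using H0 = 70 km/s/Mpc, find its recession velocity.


v = H0 * d = 70 * 642.8 = 44996.0

44996.0 km/s


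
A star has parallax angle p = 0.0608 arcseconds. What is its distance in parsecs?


d = 1/p = 1/0.0608 = 16.4474

16.4474 pc


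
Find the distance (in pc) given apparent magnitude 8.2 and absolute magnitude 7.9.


d = 10^((m - M + 5)/5) = 10^((8.2 - 7.9 + 5)/5) = 11.4815

11.4815 pc


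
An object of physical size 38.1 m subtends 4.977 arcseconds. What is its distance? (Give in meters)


D = size / theta_rad, theta_rad = 4.977 * pi/(180*3600) = 2.413e-05, D = 1.579e+06

1.579e+06 m


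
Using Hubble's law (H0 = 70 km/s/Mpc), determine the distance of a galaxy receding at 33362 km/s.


d = v / H0 = 33362 / 70 = 476.6

476.6 Mpc


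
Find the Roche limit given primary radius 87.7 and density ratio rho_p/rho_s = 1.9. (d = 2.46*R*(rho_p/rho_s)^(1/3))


d_Roche = 2.46 * 87.7 * 1.9^(1/3) = 267.2099

267.2099


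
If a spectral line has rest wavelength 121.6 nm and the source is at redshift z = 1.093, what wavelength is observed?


lam_obs = lam_emit * (1 + z) = 121.6 * (1 + 1.093) = 254.5088

254.5088 nm


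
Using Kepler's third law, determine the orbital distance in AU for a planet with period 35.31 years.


a = P^(2/3) = 35.31^(2/3) = 10.763

10.763 AU


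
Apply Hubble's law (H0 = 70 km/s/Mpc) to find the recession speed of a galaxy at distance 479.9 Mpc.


v = H0 * d = 70 * 479.9 = 33593.0

33593.0 km/s


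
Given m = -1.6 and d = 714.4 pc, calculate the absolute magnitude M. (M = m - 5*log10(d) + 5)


M = m - 5*log10(d) + 5 = -1.6 - 5*log10(714.4) + 5 = -10.8697

-10.8697


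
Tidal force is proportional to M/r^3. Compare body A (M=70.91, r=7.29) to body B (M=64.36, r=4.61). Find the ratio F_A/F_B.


Ratio = (M1/r1^3) / (M2/r2^3) = (70.91/7.29^3) / (64.36/4.61^3) = 0.2786

0.2786


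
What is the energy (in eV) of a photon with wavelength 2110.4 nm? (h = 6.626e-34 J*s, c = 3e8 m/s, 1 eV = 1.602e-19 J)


E = hc/lambda = 6.626e-34 * 3e8 / 2.110e-06 = 9.419e-20 J = 0.588 eV

0.588 eV


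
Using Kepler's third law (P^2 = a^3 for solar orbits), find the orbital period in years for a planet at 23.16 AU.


P = a^(3/2) = 23.16^1.5 = 111.4571

111.4571 years


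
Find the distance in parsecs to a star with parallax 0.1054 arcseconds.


d = 1/p = 1/0.1054 = 9.4877

9.4877 pc


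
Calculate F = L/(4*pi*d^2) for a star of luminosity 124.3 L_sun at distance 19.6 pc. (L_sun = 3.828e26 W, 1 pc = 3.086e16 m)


F = L / (4*pi*d^2) = 4.758e+28 / (4*pi*(6.049e+17)^2) = 1.035e-08

1.035e-08 W/m^2


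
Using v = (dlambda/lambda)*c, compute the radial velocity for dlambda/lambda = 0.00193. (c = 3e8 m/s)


v = (dlambda/lambda) * c = 0.00193 * 3e8 = 579000.0

579000.0 m/s


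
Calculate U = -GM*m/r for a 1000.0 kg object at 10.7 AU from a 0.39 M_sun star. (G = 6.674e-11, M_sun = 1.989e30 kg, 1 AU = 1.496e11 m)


M = 0.39 * 1.989e30 kg = 7.7571e+29 kg; r = 10.7 AU * 1.496e11 m/AU = 1.60072e+12 m. U = -GM*m/r = -(6.674e-11 * 7.7571e+29 * 1000.0) / 1.60072e+12 = -3.234e+10

-3.234e+10 J


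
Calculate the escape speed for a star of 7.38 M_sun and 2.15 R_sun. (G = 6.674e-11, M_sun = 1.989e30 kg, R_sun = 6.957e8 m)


M = 7.38 * 1.989e30 kg = 1.467882e+31 kg; R = 2.15 * 6.957e8 m = 1.495755e+09 m. v_esc = sqrt(2GM/R) = sqrt(2 * 6.674e-11 * 1.467882e+31 / 1.495755e+09) = 1.145e+06

1.145e+06 m/s


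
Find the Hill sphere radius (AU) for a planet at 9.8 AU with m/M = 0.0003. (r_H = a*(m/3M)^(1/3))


r_H = a * (m/3M)^(1/3) = 9.8 * (0.0003/3)^(1/3) = 0.4549

0.4549 AU


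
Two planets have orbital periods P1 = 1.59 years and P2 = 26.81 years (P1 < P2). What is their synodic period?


1/P_syn = |1/P1 - 1/P2| = |1/1.59 - 1/26.81| => P_syn = 1.6902

1.6902 years


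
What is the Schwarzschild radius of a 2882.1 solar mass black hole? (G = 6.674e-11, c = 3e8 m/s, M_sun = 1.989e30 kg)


M = 2882.1 * 1.989e30 kg = 5.7324969e+33 kg. rs = 2GM/c^2 = 2 * 6.674e-11 * 5.7324969e+33 / (3e8)^2 = 8.502e+06

8.502e+06 m


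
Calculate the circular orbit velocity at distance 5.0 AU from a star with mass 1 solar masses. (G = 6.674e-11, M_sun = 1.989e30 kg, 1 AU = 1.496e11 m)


v = sqrt(GM/r) = sqrt(6.674e-11 * 1.989e+30 / 7.480e+11) = 13321.7014

13321.7014 m/s


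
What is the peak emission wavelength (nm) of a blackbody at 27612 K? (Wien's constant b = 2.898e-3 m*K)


lam_max = b / T = 2.898e-3 / 27612 = 1.050e-07 m = 104.9544 nm

104.9544 nm


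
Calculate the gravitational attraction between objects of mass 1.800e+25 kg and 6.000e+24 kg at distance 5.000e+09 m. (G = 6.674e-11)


F = G*m1*m2/r^2 = 6.674e-11 * 1.800e+25 * 6.000e+24 / (5.000e+09)^2 = 6.674e-11 * 1.080e+50 / 2.500e+19 = 2.883e+20

2.883e+20 N


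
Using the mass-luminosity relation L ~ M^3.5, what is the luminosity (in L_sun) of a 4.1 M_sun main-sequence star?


L/L_sun = (M/M_sun)^3.5 = 4.1^3.5 = 139.5544

139.5544 L_sun


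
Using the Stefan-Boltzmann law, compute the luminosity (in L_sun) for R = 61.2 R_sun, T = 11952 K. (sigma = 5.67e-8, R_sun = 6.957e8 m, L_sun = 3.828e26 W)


R = 61.2 * 6.957e8 m = 4.257684e+10 m. L = 4*pi*R^2*sigma*T^4 = 4*pi*(4.257684e+10)^2 * 5.67e-8 * 11952^4 = 2.635737235e+31 W. L/L_sun = 2.635737235e+31 / 3.828e26 = 68854.1597

68854.1597 L_sun


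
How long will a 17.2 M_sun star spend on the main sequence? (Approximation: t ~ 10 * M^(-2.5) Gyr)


t = 10 * M^(-2.5) = 10 * 17.2^(-2.5) = 0.0082

0.0082 Gyr


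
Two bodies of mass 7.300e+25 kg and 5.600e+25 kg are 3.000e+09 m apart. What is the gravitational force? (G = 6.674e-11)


F = G*m1*m2/r^2 = 6.674e-11 * 7.300e+25 * 5.600e+25 / (3.000e+09)^2 = 6.674e-11 * 4.088e+51 / 9.000e+18 = 3.031e+22

3.031e+22 N


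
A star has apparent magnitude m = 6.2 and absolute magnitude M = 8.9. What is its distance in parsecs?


d = 10^((m - M + 5)/5) = 10^((6.2 - 8.9 + 5)/5) = 2.884

2.884 pc


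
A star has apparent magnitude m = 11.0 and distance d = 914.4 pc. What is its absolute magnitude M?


M = m - 5*log10(d) + 5 = 11.0 - 5*log10(914.4) + 5 = 1.1943

1.1943


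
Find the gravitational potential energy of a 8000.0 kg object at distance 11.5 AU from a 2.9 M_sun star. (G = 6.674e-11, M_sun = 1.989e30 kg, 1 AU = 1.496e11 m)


M = 2.9 * 1.989e30 kg = 5.7681e+30 kg; r = 11.5 AU * 1.496e11 m/AU = 1.7204e+12 m. U = -GM*m/r = -(6.674e-11 * 5.7681e+30 * 8000.0) / 1.7204e+12 = -1.790e+12

-1.790e+12 J


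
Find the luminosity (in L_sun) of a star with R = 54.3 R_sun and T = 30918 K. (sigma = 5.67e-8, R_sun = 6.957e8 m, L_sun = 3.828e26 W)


R = 54.3 * 6.957e8 m = 3.777651e+10 m. L = 4*pi*R^2*sigma*T^4 = 4*pi*(3.777651e+10)^2 * 5.67e-8 * 30918^4 = 9.29142146e+32 W. L/L_sun = 9.29142146e+32 / 3.828e26 = 2.427e+06

2.427e+06 L_sun


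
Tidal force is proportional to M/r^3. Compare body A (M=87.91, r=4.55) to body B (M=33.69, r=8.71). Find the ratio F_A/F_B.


Ratio = (M1/r1^3) / (M2/r2^3) = (87.91/4.55^3) / (33.69/8.71^3) = 18.3045

18.3045


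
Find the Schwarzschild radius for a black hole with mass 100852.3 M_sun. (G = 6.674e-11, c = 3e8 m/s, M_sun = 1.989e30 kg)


M = 100852.3 * 1.989e30 kg = 2.005952247e+35 kg. rs = 2GM/c^2 = 2 * 6.674e-11 * 2.005952247e+35 / (3e8)^2 = 2.975e+08

2.975e+08 m


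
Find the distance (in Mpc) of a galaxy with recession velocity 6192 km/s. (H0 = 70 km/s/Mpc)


d = v / H0 = 6192 / 70 = 88.4571

88.4571 Mpc


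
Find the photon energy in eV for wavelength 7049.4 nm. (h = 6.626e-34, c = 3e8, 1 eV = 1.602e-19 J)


E = hc/lambda = 6.626e-34 * 3e8 / 7.049e-06 = 2.820e-20 J = 0.176 eV

0.176 eV


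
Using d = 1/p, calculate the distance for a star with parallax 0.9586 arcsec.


d = 1/p = 1/0.9586 = 1.0432

1.0432 pc


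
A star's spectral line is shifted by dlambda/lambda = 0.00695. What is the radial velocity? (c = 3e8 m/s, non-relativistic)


v = (dlambda/lambda) * c = 0.00695 * 3e8 = 2.085e+06

2.085e+06 m/s


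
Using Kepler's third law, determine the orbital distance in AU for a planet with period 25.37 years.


a = P^(2/3) = 25.37^(2/3) = 8.634

8.634 AU


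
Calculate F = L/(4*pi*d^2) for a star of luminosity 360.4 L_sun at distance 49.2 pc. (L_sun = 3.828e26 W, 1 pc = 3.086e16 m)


F = L / (4*pi*d^2) = 1.380e+29 / (4*pi*(1.518e+18)^2) = 4.762e-09

4.762e-09 W/m^2


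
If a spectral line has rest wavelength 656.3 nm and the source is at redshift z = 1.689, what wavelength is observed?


lam_obs = lam_emit * (1 + z) = 656.3 * (1 + 1.689) = 1764.7907

1764.7907 nm


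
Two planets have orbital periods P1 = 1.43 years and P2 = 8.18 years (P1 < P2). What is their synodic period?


1/P_syn = |1/P1 - 1/P2| = |1/1.43 - 1/8.18| => P_syn = 1.7329

1.7329 years


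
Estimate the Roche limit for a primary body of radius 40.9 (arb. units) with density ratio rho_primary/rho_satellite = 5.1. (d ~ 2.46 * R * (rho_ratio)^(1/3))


d_Roche = 2.46 * 40.9 * 5.1^(1/3) = 173.1869

173.1869


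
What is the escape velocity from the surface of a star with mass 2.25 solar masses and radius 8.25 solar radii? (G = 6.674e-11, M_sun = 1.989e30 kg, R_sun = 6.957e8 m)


M = 2.25 * 1.989e30 kg = 4.47525e+30 kg; R = 8.25 * 6.957e8 m = 5.739525e+09 m. v_esc = sqrt(2GM/R) = sqrt(2 * 6.674e-11 * 4.47525e+30 / 5.739525e+09) = 322610.7046

322610.7046 m/s


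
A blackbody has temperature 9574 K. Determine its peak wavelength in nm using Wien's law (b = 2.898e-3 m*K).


lam_max = b / T = 2.898e-3 / 9574 = 3.027e-07 m = 302.6948 nm

302.6948 nm


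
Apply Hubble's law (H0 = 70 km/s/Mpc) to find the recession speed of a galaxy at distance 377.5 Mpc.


v = H0 * d = 70 * 377.5 = 26425.0

26425.0 km/s


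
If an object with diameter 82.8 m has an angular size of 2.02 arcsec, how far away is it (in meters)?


D = size / theta_rad, theta_rad = 2.02 * pi/(180*3600) = 9.793e-06, D = 8.455e+06

8.455e+06 m


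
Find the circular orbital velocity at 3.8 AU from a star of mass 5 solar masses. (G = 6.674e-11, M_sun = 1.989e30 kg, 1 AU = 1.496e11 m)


v = sqrt(GM/r) = sqrt(6.674e-11 * 9.945e+30 / 5.685e+11) = 34169.443

34169.443 m/s


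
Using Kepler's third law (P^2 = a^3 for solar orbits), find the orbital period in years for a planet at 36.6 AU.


P = a^(3/2) = 36.6^1.5 = 221.4224

221.4224 years


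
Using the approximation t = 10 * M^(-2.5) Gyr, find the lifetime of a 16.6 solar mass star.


t = 10 * M^(-2.5) = 10 * 16.6^(-2.5) = 0.0089

0.0089 Gyr


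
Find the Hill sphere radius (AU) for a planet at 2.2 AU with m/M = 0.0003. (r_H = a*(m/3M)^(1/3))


r_H = a * (m/3M)^(1/3) = 2.2 * (0.0003/3)^(1/3) = 0.1021

0.1021 AU


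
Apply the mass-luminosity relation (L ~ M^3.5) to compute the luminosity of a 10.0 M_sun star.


L/L_sun = (M/M_sun)^3.5 = 10.0^3.5 = 3162.2777

3162.2777 L_sun


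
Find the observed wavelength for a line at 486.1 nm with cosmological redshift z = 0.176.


lam_obs = lam_emit * (1 + z) = 486.1 * (1 + 0.176) = 571.6536

571.6536 nm


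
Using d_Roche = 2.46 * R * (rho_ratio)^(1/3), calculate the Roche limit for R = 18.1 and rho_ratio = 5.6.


d_Roche = 2.46 * 18.1 * 5.6^(1/3) = 79.0696

79.0696


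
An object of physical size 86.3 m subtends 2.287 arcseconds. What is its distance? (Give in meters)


D = size / theta_rad, theta_rad = 2.287 * pi/(180*3600) = 1.109e-05, D = 7.783e+06

7.783e+06 m


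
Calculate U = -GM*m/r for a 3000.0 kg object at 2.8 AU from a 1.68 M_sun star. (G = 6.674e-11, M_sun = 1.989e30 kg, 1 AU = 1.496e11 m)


M = 1.68 * 1.989e30 kg = 3.34152e+30 kg; r = 2.8 AU * 1.496e11 m/AU = 4.1888e+11 m. U = -GM*m/r = -(6.674e-11 * 3.34152e+30 * 3000.0) / 4.1888e+11 = -1.597e+12

-1.597e+12 J


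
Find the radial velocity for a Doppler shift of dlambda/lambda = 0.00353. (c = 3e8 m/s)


v = (dlambda/lambda) * c = 0.00353 * 3e8 = 1.059e+06

1.059e+06 m/s


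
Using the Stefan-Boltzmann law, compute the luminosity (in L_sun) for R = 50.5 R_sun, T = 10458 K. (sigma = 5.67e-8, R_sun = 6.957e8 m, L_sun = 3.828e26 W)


R = 50.5 * 6.957e8 m = 3.513285e+10 m. L = 4*pi*R^2*sigma*T^4 = 4*pi*(3.513285e+10)^2 * 5.67e-8 * 10458^4 = 1.051996357e+31 W. L/L_sun = 1.051996357e+31 / 3.828e26 = 27481.6185

27481.6185 L_sun


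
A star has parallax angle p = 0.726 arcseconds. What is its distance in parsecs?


d = 1/p = 1/0.726 = 1.3774

1.3774 pc


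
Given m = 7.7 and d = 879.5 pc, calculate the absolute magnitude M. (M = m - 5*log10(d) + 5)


M = m - 5*log10(d) + 5 = 7.7 - 5*log10(879.5) + 5 = -2.0212

-2.0212


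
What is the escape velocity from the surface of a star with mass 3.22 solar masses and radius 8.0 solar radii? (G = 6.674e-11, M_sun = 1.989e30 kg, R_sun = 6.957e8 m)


M = 3.22 * 1.989e30 kg = 6.40458e+30 kg; R = 8.0 * 6.957e8 m = 5.5656e+09 m. v_esc = sqrt(2GM/R) = sqrt(2 * 6.674e-11 * 6.40458e+30 / 5.5656e+09) = 391920.0043

391920.0043 m/s


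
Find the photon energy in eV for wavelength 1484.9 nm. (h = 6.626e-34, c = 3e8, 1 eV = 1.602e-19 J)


E = hc/lambda = 6.626e-34 * 3e8 / 1.485e-06 = 1.339e-19 J = 0.8356 eV

0.8356 eV


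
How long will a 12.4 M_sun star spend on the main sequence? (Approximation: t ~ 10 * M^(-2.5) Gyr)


t = 10 * M^(-2.5) = 10 * 12.4^(-2.5) = 0.0185

0.0185 Gyr


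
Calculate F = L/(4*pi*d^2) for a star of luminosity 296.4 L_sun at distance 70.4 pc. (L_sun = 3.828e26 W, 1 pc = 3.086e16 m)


F = L / (4*pi*d^2) = 1.135e+29 / (4*pi*(2.173e+18)^2) = 1.913e-09

1.913e-09 W/m^2


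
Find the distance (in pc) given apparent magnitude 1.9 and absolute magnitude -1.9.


d = 10^((m - M + 5)/5) = 10^((1.9 - -1.9 + 5)/5) = 57.544

57.544 pc


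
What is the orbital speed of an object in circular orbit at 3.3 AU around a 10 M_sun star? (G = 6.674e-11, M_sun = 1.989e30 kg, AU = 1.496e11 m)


v = sqrt(GM/r) = sqrt(6.674e-11 * 1.989e+31 / 4.937e+11) = 51854.6522

51854.6522 m/s


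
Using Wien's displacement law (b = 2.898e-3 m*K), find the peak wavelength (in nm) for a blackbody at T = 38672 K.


lam_max = b / T = 2.898e-3 / 38672 = 7.494e-08 m = 74.9379 nm

74.9379 nm


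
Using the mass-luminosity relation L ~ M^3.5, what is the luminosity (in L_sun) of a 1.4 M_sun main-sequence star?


L/L_sun = (M/M_sun)^3.5 = 1.4^3.5 = 3.2467

3.2467 L_sun


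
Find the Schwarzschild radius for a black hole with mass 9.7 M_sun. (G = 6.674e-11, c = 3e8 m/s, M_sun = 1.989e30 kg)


M = 9.7 * 1.989e30 kg = 1.92933e+31 kg. rs = 2GM/c^2 = 2 * 6.674e-11 * 1.92933e+31 / (3e8)^2 = 28614.1076

28614.1076 m


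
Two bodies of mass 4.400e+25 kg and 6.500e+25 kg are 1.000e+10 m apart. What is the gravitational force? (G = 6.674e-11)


F = G*m1*m2/r^2 = 6.674e-11 * 4.400e+25 * 6.500e+25 / (1.000e+10)^2 = 6.674e-11 * 2.860e+51 / 1.000e+20 = 1.909e+21

1.909e+21 N


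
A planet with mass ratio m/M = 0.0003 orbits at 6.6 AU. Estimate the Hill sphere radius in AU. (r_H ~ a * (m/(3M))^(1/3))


r_H = a * (m/3M)^(1/3) = 6.6 * (0.0003/3)^(1/3) = 0.3063

0.3063 AU


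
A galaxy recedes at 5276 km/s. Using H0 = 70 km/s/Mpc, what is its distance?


d = v / H0 = 5276 / 70 = 75.3714

75.3714 Mpc


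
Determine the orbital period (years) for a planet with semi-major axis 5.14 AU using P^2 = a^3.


P = a^(3/2) = 5.14^1.5 = 11.6532

11.6532 years


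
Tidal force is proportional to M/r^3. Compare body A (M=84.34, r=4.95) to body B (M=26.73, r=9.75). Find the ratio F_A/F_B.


Ratio = (M1/r1^3) / (M2/r2^3) = (84.34/4.95^3) / (26.73/9.75^3) = 24.112

24.112


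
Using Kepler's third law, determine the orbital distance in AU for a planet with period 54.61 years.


a = P^(2/3) = 54.61^(2/3) = 14.394

14.394 AU


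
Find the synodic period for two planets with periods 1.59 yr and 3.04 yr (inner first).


1/P_syn = |1/P1 - 1/P2| = |1/1.59 - 1/3.04| => P_syn = 3.3335

3.3335 years


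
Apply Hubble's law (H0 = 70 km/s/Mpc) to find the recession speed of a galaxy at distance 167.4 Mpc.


v = H0 * d = 70 * 167.4 = 11718.0

11718.0 km/s


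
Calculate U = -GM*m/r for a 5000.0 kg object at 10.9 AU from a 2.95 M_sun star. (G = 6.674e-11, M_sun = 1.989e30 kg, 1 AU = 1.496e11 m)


M = 2.95 * 1.989e30 kg = 5.86755e+30 kg; r = 10.9 AU * 1.496e11 m/AU = 1.63064e+12 m. U = -GM*m/r = -(6.674e-11 * 5.86755e+30 * 5000.0) / 1.63064e+12 = -1.201e+12

-1.201e+12 J


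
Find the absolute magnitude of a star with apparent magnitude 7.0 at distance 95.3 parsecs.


M = m - 5*log10(d) + 5 = 7.0 - 5*log10(95.3) + 5 = 2.1045

2.1045


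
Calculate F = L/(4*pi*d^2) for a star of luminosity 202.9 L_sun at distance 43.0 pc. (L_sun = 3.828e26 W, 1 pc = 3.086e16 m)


F = L / (4*pi*d^2) = 7.767e+28 / (4*pi*(1.327e+18)^2) = 3.510e-09

3.510e-09 W/m^2


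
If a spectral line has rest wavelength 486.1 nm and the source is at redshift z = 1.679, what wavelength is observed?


lam_obs = lam_emit * (1 + z) = 486.1 * (1 + 1.679) = 1302.2619

1302.2619 nm


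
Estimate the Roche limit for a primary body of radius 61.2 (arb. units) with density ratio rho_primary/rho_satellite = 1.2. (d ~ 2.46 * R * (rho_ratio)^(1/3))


d_Roche = 2.46 * 61.2 * 1.2^(1/3) = 159.9854

159.9854


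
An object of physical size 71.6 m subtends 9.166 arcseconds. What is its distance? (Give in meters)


D = size / theta_rad, theta_rad = 9.166 * pi/(180*3600) = 4.444e-05, D = 1.611e+06

1.611e+06 m
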